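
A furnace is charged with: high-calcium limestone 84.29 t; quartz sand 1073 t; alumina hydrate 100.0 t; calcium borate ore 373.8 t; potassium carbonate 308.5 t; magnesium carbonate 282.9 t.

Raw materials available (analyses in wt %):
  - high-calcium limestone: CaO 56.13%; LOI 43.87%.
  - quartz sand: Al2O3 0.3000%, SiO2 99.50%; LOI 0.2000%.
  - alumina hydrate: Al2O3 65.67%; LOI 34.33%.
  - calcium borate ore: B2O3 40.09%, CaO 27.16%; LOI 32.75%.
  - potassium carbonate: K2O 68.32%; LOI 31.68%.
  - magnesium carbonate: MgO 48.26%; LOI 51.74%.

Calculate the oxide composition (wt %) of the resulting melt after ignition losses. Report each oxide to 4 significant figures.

The intermediate values are displayed (rounded to 4 significant digits) on the page. Every computation carries exact precision in every operation — exactly one rounding lands on each reported figure — all derived quantities (the six compositions, totals, the yield, glass mass, LOI) are carried from the weighed amounts per 1783 t of glass in exact precision, as written in question or answer.
What the batch supplies per oxide:
  B2O3: 373.8·0.4009 = 149.9 t
  Al2O3: 1073·0.003000 + 100.0·0.6567 = 68.89 t
  MgO: 282.9·0.4826 = 136.5 t
  K2O: 308.5·0.6832 = 210.8 t
  SiO2: 1073·0.9950 = 1068 t
  CaO: 84.29·0.5613 + 373.8·0.2716 = 148.8 t
LOI: 84.29·0.4387 + 1073·0.002000 + 100.0·0.3433 + 373.8·0.3275 + 308.5·0.3168 + 282.9·0.5174 = 440.0 t
batch − LOI leaves glass = 2222 − 440.0 = 1783 t (= Σ oxide masses)
oxide / glass × 100 gives the wt %

Glass mass = 1783 t (batch 2222 − LOI 440.0).
Composition: B2O3 8.407%, Al2O3 3.865%, MgO 7.659%, K2O 11.82%, SiO2 59.89%, CaO 8.350%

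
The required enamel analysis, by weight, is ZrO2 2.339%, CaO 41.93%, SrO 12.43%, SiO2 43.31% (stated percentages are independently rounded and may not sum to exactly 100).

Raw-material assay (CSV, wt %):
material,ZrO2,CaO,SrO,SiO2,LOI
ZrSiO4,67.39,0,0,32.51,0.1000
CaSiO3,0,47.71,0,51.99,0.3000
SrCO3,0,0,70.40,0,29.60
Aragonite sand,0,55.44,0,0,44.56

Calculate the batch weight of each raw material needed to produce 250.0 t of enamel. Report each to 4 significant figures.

Batch per 250.0 t enamel:
  ZrSiO4: 8.677 t
  CaSiO3: 202.8 t
  SrCO3: 44.14 t
  Aragonite sand: 14.52 t
Total batch = 270.1 t; LOI loss = 20.15 t; yield = 92.54%

The working math carries exact precision end to end. In-progress results are shown rounded to 4 significant figures in the working; each reported figure receives exactly one rounding. Derived quantities are computed in exact precision (glass mass, the totals, ignition loss, the yield, four oxide percentages) using the weight values on 250.0 t of glass, as quoted within question or answer.
Per-oxide target masses for 250.0 t enamel:
  ZrO2: 2.339% × 250.0 = 5.848 t
  CaO: 41.93% × 250.0 = 104.8 t
  SrO: 12.43% × 250.0 = 31.08 t
  SiO2: 43.31% × 250.0 = 108.3 t
Verifying the oxide balance using the reported weights, on the stated basis (each sum matches its target mass inside rounding margins):
  ZrO2: 8.677·0.6739 = 5.847 t (target 5.848 t)
  CaO: 202.8·0.4771 + 14.52·0.5544 = 104.8 t (target 104.8 t)
  SrO: 44.14·0.7040 = 31.07 t (target 31.08 t)
  SiO2: 8.677·0.3251 + 202.8·0.5199 = 108.3 t (target 108.3 t)
Mass balance on the glass: total charge less LOI = 250.0 t (the targets, summed, come to 250.0 t; the stated basis being 250.0 t — rounding explains the deltas).
Summing the batch: Σ batch = 270.1 t; loss to ignition Σ batch·LOI = 20.15 t; yield: glass divided by total = 92.54%.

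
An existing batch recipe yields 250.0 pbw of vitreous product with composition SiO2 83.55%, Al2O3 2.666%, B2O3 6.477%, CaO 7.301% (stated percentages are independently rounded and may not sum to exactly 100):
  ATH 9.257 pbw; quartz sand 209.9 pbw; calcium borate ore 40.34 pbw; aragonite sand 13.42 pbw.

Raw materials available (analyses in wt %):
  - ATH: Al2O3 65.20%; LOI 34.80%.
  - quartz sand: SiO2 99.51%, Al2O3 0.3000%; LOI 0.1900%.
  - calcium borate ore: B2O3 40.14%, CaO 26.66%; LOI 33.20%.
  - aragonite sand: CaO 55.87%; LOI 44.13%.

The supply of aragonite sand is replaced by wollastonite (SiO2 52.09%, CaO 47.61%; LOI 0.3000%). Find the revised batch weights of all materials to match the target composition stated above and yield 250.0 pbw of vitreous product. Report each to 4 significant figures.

Revised batch per 250.0 pbw vitreous product:
  ATH: 9.295 pbw
  quartz sand: 201.7 pbw
  calcium borate ore: 40.34 pbw
  wollastonite: 15.75 pbw
Total batch = 267.1 pbw; LOI loss = 17.06 pbw

The working math holds full precision from first step to last — working values appear rounded to four significant figures within the worked lines — each reported number takes just one rounding — derived quantities, including net glass mass, four oxide percentages, LOI, yield, totals, are carried starting from the weights at 250.0 pbw of glass at exact precision, as quoted within the problem or the answer.
Oxide-by-oxide targets in 250.0 pbw vitreous product:
  SiO2: 83.55% × 250.0 = 208.9 pbw
  Al2O3: 2.666% × 250.0 = 6.665 pbw
  B2O3: 6.477% × 250.0 = 16.19 pbw
  CaO: 7.301% × 250.0 = 18.25 pbw
Mass-balance tally per oxide using the reported weights, on the stated basis (summed amounts equal target values net of answer rounding effects):
  SiO2: 201.7·0.9951 + 15.75·0.5209 = 208.9 pbw (target 208.9 pbw)
  Al2O3: 9.295·0.6520 + 201.7·0.003000 = 6.665 pbw (target 6.665 pbw)
  B2O3: 40.34·0.4014 = 16.19 pbw (target 16.19 pbw)
  CaO: 40.34·0.2666 + 15.75·0.4761 = 18.25 pbw (target 18.25 pbw)
Auditing the glass mass value: batch Σ − ignition loss = 250.0 pbw (the targets, summed, come to 250.0 pbw; basis as stated: 250.0 pbw — any gap is answer rounding).
Whole-batch sum: Σ batch = 267.1 pbw; loss to ignition Σ batch·LOI = 17.06 pbw; the yield ratio, glass ÷ batch: 93.61%.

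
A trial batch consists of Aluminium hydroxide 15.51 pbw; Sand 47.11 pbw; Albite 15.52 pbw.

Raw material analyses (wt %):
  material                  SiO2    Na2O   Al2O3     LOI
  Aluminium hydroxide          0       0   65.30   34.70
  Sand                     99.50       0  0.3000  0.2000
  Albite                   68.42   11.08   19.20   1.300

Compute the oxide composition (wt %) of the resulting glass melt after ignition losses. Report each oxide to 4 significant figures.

Mid-chain values are shown with 4-significant-digit rounding between the steps — the whole derivation maintains full precision through the solve — each reported value is rounded exactly once — derived quantities, which include the three compositions, glass mass, the yield, the totals, ignition loss, are recomputed in full precision, as given in problem or answer, starting from the weights at 72.46 pbw of glass.
Oxide-by-oxide delivered mass:
  SiO2: 47.11·0.9950 + 15.52·0.6842 = 57.49 pbw
  Na2O: 15.52·0.1108 = 1.720 pbw
  Al2O3: 15.51·0.6530 + 47.11·0.003000 + 15.52·0.1920 = 13.25 pbw
LOI: 15.51·0.3470 + 47.11·0.002000 + 15.52·0.01300 = 5.678 pbw
Net of LOI, the glass mass = 78.14 − 5.678 = 72.46 pbw (matching Σ of the oxides)
oxide / glass × 100 gives the wt %

Glass mass = 72.46 pbw (batch 78.14 − LOI 5.678).
Composition: SiO2 79.34%, Na2O 2.373%, Al2O3 18.28%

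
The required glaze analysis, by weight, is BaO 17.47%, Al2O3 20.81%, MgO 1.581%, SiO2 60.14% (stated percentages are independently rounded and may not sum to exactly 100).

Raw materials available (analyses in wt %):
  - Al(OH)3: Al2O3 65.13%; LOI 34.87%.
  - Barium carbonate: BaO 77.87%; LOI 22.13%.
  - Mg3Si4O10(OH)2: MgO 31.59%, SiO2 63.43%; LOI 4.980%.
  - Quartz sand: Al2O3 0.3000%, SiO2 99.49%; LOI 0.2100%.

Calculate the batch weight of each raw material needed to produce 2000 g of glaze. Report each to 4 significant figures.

In-progress results are printed (rounded to four significant figures) across the worked steps; the whole derivation holds exact precision through every step — exactly one rounding goes into each reported value. All derived quantities (totals, LOI, yield, glass mass, the four compositions) are rebuilt at full float precision using the weight values on 2000 g of glass, exactly as shown in the problem or answer text.
The oxide mass targets at 2000 g glaze:
  BaO: 17.47% × 2000 = 349.4 g
  Al2O3: 20.81% × 2000 = 416.2 g
  MgO: 1.581% × 2000 = 31.62 g
  SiO2: 60.14% × 2000 = 1203 g
Balance tally, oxide-wise, on the weights just shown, per the basis as stated (delivered sums recover each target modulo rounding of the values):
  BaO: 448.7·0.7787 = 349.4 g (target 349.4 g)
  Al2O3: 633.8·0.6513 + 1145·0.003000 = 416.2 g (target 416.2 g)
  MgO: 100.1·0.3159 = 31.62 g (target 31.62 g)
  SiO2: 100.1·0.6343 + 1145·0.9949 = 1203 g (target 1203 g)
The glass-mass cross-check: whole batch net of LOI = 2000 g (summing oxide targets gives 2000 g; with the basis standing at 2000 g — differing by rounding only).
Batch grand total — Σ batch = 2328 g; LOI loss = Σ batch·LOI = 327.7 g; glass ÷ batch gives a yield of 85.92%.

Batch per 2000 g glaze:
  Al(OH)3: 633.8 g
  Barium carbonate: 448.7 g
  Mg3Si4O10(OH)2: 100.1 g
  Quartz sand: 1145 g
Total batch = 2328 g; LOI loss = 327.7 g; yield = 85.92%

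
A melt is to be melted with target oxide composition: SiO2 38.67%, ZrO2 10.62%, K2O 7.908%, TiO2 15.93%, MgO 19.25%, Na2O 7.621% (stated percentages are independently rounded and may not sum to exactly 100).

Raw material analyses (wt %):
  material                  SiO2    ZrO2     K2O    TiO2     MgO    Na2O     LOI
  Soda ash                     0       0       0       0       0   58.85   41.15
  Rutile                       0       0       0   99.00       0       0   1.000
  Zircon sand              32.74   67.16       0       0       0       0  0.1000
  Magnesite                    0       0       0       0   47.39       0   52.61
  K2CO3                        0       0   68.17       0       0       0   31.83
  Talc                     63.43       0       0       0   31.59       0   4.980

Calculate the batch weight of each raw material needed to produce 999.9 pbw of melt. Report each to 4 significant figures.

Mid-chain values appear with 4-significant-digit rounding as written — exact precision is maintained from start to finish; each reported result takes a single rounding; the derived quantities, including six oxide percentages, ignition loss, glass mass, the totals, yield, are rebuilt from the batch weights per 999.9 pbw of glass at full precision, as they appear in question or answer.
Target oxide masses per 999.9 pbw melt:
  SiO2: 38.67% × 999.9 = 386.7 pbw
  ZrO2: 10.62% × 999.9 = 106.2 pbw
  K2O: 7.908% × 999.9 = 79.07 pbw
  TiO2: 15.93% × 999.9 = 159.3 pbw
  MgO: 19.25% × 999.9 = 192.5 pbw
  Na2O: 7.621% × 999.9 = 76.20 pbw
Verifying the oxide balance per the reported batch figures, against the basis in use (delivered sums recover each target once rounding is allowed for):
  SiO2: 158.1·0.3274 + 528.0·0.6343 = 386.7 pbw (target 386.7 pbw)
  ZrO2: 158.1·0.6716 = 106.2 pbw (target 106.2 pbw)
  K2O: 116.0·0.6817 = 79.08 pbw (target 79.07 pbw)
  TiO2: 160.9·0.9900 = 159.3 pbw (target 159.3 pbw)
  MgO: 54.22·0.4739 + 528.0·0.3159 = 192.5 pbw (target 192.5 pbw)
  Na2O: 129.5·0.5885 = 76.21 pbw (target 76.20 pbw)
Glass-mass sanity pass: Σ batch − LOI loss = 999.9 pbw (the targets, summed, come to 999.9 pbw; versus the stated basis of 999.9 pbw — differing by rounding only).
Adding the batch up: Σ batch = 1147 pbw; ignition loss, Σ(batch × LOI) = 146.8 pbw; yield = glass ÷ total batch = 87.20%.

Batch per 999.9 pbw melt:
  Soda ash: 129.5 pbw
  Rutile: 160.9 pbw
  Zircon sand: 158.1 pbw
  Magnesite: 54.22 pbw
  K2CO3: 116.0 pbw
  Talc: 528.0 pbw
Total batch = 1147 pbw; LOI loss = 146.8 pbw; yield = 87.20%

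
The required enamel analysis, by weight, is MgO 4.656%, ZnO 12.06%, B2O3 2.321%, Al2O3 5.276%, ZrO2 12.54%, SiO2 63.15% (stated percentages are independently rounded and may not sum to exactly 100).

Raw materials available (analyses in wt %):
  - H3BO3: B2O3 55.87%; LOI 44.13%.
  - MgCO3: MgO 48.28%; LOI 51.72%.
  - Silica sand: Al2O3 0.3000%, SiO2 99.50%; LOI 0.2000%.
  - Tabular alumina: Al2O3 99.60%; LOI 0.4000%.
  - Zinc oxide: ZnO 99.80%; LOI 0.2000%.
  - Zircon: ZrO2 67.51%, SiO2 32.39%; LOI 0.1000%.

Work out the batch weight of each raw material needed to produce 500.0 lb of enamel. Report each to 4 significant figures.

Values along the way are printed rounded to 4 significant digits when written out. Every computation holds full float precision at all times; exactly one rounding is applied to every reported number. All derived quantities, which include net glass mass, the yield, the six compositions, ignition loss, totals, are carried in full precision, exactly as shown in question or answer, from the batch weights on 500.0 lb of glass.
Target oxide masses per 500.0 lb enamel:
  MgO: 4.656% × 500.0 = 23.28 lb
  ZnO: 12.06% × 500.0 = 60.30 lb
  B2O3: 2.321% × 500.0 = 11.60 lb
  Al2O3: 5.276% × 500.0 = 26.38 lb
  ZrO2: 12.54% × 500.0 = 62.70 lb
  SiO2: 63.15% × 500.0 = 315.8 lb
Oxide-by-oxide audit on the weights just shown, per the basis as stated (target by target, the sums agree up to rounding of the answer):
  MgO: 48.22·0.4828 = 23.28 lb (target 23.28 lb)
  ZnO: 60.42·0.9980 = 60.30 lb (target 60.30 lb)
  B2O3: 20.77·0.5587 = 11.60 lb (target 11.60 lb)
  Al2O3: 287.1·0.003000 + 25.62·0.9960 = 26.38 lb (target 26.38 lb)
  ZrO2: 92.88·0.6751 = 62.70 lb (target 62.70 lb)
  SiO2: 287.1·0.9950 + 92.88·0.3239 = 315.7 lb (target 315.8 lb)
Glass-mass closure: batch total minus LOI = 500.0 lb (the targets, summed, come to 500.0 lb; stated basis 500.0 lb — any gap is answer rounding).
Summing the batch: Σ batch = 535.0 lb; Σ batch·LOI gives LOI loss = 35.00 lb; as yield: glass ÷ batch → 93.46%.

Batch per 500.0 lb enamel:
  H3BO3: 20.77 lb
  MgCO3: 48.22 lb
  Silica sand: 287.1 lb
  Tabular alumina: 25.62 lb
  Zinc oxide: 60.42 lb
  Zircon: 92.88 lb
Total batch = 535.0 lb; LOI loss = 35.00 lb; yield = 93.46%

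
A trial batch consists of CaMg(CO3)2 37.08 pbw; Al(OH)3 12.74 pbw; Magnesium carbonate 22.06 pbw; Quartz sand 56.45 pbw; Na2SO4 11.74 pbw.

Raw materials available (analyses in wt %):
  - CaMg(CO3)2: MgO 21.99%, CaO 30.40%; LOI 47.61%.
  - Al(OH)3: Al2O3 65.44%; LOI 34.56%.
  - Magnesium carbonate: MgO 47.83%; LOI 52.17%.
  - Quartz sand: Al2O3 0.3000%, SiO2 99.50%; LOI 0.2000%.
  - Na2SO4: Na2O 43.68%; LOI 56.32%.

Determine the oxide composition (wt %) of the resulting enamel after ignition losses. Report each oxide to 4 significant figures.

Each numeric step keeps full precision all the way through; in-progress results are displayed, rounded to four significant figures, within the worked lines — a single rounding finalizes each reported number; all derived quantities (net glass mass, totals, LOI, the five compositions, yield) are recomputed at full float precision starting from the weights on 99.78 pbw of glass, as they appear in either problem or answer.
Oxide-by-oxide delivered mass:
  Al2O3: 12.74·0.6544 + 56.45·0.003000 = 8.506 pbw
  MgO: 37.08·0.2199 + 22.06·0.4783 = 18.71 pbw
  SiO2: 56.45·0.9950 = 56.17 pbw
  Na2O: 11.74·0.4368 = 5.128 pbw
  CaO: 37.08·0.3040 = 11.27 pbw
LOI: 37.08·0.4761 + 12.74·0.3456 + 22.06·0.5217 + 56.45·0.002000 + 11.74·0.5632 = 40.29 pbw
batch − LOI leaves glass = 140.1 − 40.29 = 99.78 pbw (the oxide masses sum to this)
each oxide over glass, ×100, is wt %

Glass mass = 99.78 pbw (batch 140.1 − LOI 40.29).
Composition: Al2O3 8.525%, MgO 18.75%, SiO2 56.29%, Na2O 5.139%, CaO 11.30%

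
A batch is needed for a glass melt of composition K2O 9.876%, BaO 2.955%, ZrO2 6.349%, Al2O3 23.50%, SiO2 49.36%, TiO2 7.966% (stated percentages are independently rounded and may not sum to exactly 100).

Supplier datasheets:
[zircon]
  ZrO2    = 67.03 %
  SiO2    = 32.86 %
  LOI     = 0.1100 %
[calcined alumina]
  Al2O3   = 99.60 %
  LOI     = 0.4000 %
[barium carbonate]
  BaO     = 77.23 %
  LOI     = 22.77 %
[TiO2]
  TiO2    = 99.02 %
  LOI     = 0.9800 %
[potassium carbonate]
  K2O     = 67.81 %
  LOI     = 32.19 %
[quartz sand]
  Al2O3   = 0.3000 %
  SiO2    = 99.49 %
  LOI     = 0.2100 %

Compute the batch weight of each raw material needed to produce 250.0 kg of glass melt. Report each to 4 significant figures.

Batch per 250.0 kg glass melt:
  zircon: 23.68 kg
  calcined alumina: 58.64 kg
  barium carbonate: 9.566 kg
  TiO2: 20.11 kg
  potassium carbonate: 36.41 kg
  quartz sand: 116.2 kg
Total batch = 264.6 kg; LOI loss = 14.60 kg; yield = 94.48%

All arithmetic carries full precision end to end; in-progress results are shown (rounded to four significant figures) as written — each reported value includes exactly one rounding — the derived quantities are re-derived in full float precision (the yield, the six compositions, ignition loss, net glass mass, totals) from the weighed amounts at 250.0 kg of glass exactly as shown in either problem or answer.
Target oxide masses per 250.0 kg glass melt:
  K2O: 9.876% × 250.0 = 24.69 kg
  BaO: 2.955% × 250.0 = 7.388 kg
  ZrO2: 6.349% × 250.0 = 15.87 kg
  Al2O3: 23.50% × 250.0 = 58.75 kg
  SiO2: 49.36% × 250.0 = 123.4 kg
  TiO2: 7.966% × 250.0 = 19.92 kg
A balance pass over the oxides, using the reported weights, on the stated basis (summed amounts equal target values modulo rounding of the values):
  K2O: 36.41·0.6781 = 24.69 kg (target 24.69 kg)
  BaO: 9.566·0.7723 = 7.388 kg (target 7.388 kg)
  ZrO2: 23.68·0.6703 = 15.87 kg (target 15.87 kg)
  Al2O3: 58.64·0.9960 + 116.2·0.003000 = 58.75 kg (target 58.75 kg)
  SiO2: 23.68·0.3286 + 116.2·0.9949 = 123.4 kg (target 123.4 kg)
  TiO2: 20.11·0.9902 = 19.91 kg (target 19.92 kg)
Consistency of the glass mass: batch Σ − ignition loss = 250.0 kg (summing oxide targets gives 250.0 kg; the stated basis being 250.0 kg — deltas are rounding alone).
Batch grand total — Σ batch = 264.6 kg; ignition loss, Σ(batch × LOI) = 14.60 kg; yield, glass over the total, = 94.48%.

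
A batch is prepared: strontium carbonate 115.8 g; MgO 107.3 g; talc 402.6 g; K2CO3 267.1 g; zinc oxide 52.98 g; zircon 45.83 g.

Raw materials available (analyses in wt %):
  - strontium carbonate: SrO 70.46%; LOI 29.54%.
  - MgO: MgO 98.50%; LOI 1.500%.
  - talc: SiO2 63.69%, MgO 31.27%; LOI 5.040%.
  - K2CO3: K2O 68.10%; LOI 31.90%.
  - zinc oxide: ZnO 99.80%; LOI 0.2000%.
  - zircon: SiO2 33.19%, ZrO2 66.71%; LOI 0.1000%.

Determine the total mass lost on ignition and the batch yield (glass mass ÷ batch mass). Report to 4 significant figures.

LOI loss = 141.5 g; glass = 850.1 g; yield = 85.73%

Working values appear, rounded to 4 significant figures, at each printed step; every computation runs at full precision at each step; each reported result takes a single rounding; derived quantities (yield, totals, six oxide percentages, LOI, net glass mass) are rebuilt from the batch weights on 850.1 g of glass at full precision as quoted within the problem or answer text.
LOI of each material in turn:
  strontium carbonate: 115.8 × 0.2954 = 34.21 g
  MgO: 107.3 × 0.01500 = 1.609 g
  talc: 402.6 × 0.05040 = 20.29 g
  K2CO3: 267.1 × 0.3190 = 85.20 g
  zinc oxide: 52.98 × 0.002000 = 0.1060 g
  zircon: 45.83 × 0.001000 = 0.04583 g
Total LOI = 141.5 g
Glass = batch − LOI = 991.6 − 141.5 = 850.1 g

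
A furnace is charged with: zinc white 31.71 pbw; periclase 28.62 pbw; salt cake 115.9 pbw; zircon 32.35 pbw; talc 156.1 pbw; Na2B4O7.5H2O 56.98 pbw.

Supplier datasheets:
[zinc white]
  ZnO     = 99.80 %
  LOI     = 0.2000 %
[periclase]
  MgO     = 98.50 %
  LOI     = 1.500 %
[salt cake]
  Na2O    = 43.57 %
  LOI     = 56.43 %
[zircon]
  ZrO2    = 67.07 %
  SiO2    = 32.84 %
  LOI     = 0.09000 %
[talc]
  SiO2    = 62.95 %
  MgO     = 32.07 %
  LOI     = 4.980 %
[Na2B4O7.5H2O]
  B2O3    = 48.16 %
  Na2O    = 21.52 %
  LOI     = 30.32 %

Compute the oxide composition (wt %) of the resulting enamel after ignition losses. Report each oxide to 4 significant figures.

Glass mass = 330.7 pbw (batch 421.7 − LOI 90.97).
Composition: ZnO 9.570%, ZrO2 6.561%, SiO2 32.93%, B2O3 8.298%, MgO 23.66%, Na2O 18.98%

Rounding to 4 significant figures applies to every mid-chain value as printed — all arithmetic holds full float precision at all times — each reported figure is rounded once only; derived quantities are rebuilt in full precision (the totals, net glass mass, six oxide percentages, ignition loss, the yield) starting from the weights per 330.7 pbw of glass, as given in either problem or answer.
What the batch supplies per oxide:
  ZnO: 31.71·0.9980 = 31.65 pbw
  ZrO2: 32.35·0.6707 = 21.70 pbw
  SiO2: 32.35·0.3284 + 156.1·0.6295 = 108.9 pbw
  B2O3: 56.98·0.4816 = 27.44 pbw
  MgO: 28.62·0.9850 + 156.1·0.3207 = 78.25 pbw
  Na2O: 115.9·0.4357 + 56.98·0.2152 = 62.76 pbw
LOI: 31.71·0.002000 + 28.62·0.01500 + 115.9·0.5643 + 32.35·9.000e-04 + 156.1·0.04980 + 56.98·0.3032 = 90.97 pbw
Glass = total batch minus LOI = 421.7 − 90.97 = 330.7 pbw (consistent with Σ oxide mass)
wt %: oxide over glass, times 100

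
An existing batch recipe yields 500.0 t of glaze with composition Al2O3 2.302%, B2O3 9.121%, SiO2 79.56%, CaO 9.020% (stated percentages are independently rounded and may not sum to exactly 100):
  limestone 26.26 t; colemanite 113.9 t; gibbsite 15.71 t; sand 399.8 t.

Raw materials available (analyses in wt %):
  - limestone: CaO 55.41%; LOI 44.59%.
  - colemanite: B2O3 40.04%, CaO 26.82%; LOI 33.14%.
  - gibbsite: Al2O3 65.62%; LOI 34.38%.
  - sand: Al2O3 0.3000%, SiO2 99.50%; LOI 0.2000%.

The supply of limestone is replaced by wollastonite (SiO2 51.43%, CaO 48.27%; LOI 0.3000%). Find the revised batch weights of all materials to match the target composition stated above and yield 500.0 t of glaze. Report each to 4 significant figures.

Each numeric step carries exact precision from first step to last. In-progress results are displayed rounded to four significant digits across the worked steps — each reported number includes exactly one rounding; the derived quantities are computed starting from the weights per 500.0 t of glass at exact precision (the yield, glass mass, four oxide percentages, LOI, the totals) as written in either problem or answer.
Target masses of each oxide per 500.0 t glaze:
  Al2O3: 2.302% × 500.0 = 11.51 t
  B2O3: 9.121% × 500.0 = 45.60 t
  SiO2: 79.56% × 500.0 = 397.8 t
  CaO: 9.020% × 500.0 = 45.10 t
Mass-balance tally per oxide per the reported batch figures, under the basis named above (every target is met by its sum net of answer rounding effects):
  Al2O3: 15.78·0.6562 + 384.2·0.003000 = 11.51 t (target 11.51 t)
  B2O3: 113.9·0.4004 = 45.61 t (target 45.60 t)
  SiO2: 30.15·0.5143 + 384.2·0.9950 = 397.8 t (target 397.8 t)
  CaO: 30.15·0.4827 + 113.9·0.2682 = 45.10 t (target 45.10 t)
Mass balance on the glass: net batch after ignition = 500.0 t (the Σ of target masses is 500.0 t; stated basis 500.0 t — any gap is answer rounding).
Total batch = Σ batch = 544.0 t; LOI removed, Σ of batch·LOI: 44.03 t; yield: glass divided by total = 91.91%.

Revised batch per 500.0 t glaze:
  wollastonite: 30.15 t
  colemanite: 113.9 t
  gibbsite: 15.78 t
  sand: 384.2 t
Total batch = 544.0 t; LOI loss = 44.03 t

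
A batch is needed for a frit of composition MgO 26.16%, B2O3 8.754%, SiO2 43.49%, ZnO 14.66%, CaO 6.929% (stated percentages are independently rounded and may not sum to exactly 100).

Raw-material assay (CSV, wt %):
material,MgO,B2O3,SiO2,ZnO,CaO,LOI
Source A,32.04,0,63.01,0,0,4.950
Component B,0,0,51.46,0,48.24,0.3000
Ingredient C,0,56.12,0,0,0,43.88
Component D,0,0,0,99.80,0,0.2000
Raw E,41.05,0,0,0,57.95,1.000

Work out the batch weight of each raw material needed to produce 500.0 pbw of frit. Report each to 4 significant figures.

Rounding to four significant digits extends to each in-between result as printed. All arithmetic carries full float precision at all times. Exactly one rounding is applied to every reported value; all derived quantities (the totals, the yield, glass mass, five oxide percentages, LOI) are rebuilt from the weighed amounts for 500.0 pbw of glass at full float precision, as quoted within either problem or answer.
Oxide mass targets, per 500.0 pbw frit:
  MgO: 26.16% × 500.0 = 130.8 pbw
  B2O3: 8.754% × 500.0 = 43.77 pbw
  SiO2: 43.49% × 500.0 = 217.4 pbw
  ZnO: 14.66% × 500.0 = 73.30 pbw
  CaO: 6.929% × 500.0 = 34.65 pbw
Oxide-by-oxide audit with the batch weights as given, versus the basis set out (each sum matches its target mass net of answer rounding effects):
  MgO: 339.3·0.3204 + 53.83·0.4105 = 130.8 pbw (target 130.8 pbw)
  B2O3: 77.99·0.5612 = 43.77 pbw (target 43.77 pbw)
  SiO2: 339.3·0.6301 + 7.148·0.5146 = 217.5 pbw (target 217.4 pbw)
  ZnO: 73.45·0.9980 = 73.30 pbw (target 73.30 pbw)
  CaO: 7.148·0.4824 + 53.83·0.5795 = 34.64 pbw (target 34.65 pbw)
Glass-mass bookkeeping: total batch − LOI = 500.0 pbw (the targets, summed, come to 500.0 pbw; stated basis 500.0 pbw — a pure rounding effect).
Batch grand total — Σ batch = 551.7 pbw; LOI removed, Σ of batch·LOI: 51.72 pbw; yield = glass ÷ total batch = 90.62%.

Batch per 500.0 pbw frit:
  Source A: 339.3 pbw
  Component B: 7.148 pbw
  Ingredient C: 77.99 pbw
  Component D: 73.45 pbw
  Raw E: 53.83 pbw
Total batch = 551.7 pbw; LOI loss = 51.72 pbw; yield = 90.62%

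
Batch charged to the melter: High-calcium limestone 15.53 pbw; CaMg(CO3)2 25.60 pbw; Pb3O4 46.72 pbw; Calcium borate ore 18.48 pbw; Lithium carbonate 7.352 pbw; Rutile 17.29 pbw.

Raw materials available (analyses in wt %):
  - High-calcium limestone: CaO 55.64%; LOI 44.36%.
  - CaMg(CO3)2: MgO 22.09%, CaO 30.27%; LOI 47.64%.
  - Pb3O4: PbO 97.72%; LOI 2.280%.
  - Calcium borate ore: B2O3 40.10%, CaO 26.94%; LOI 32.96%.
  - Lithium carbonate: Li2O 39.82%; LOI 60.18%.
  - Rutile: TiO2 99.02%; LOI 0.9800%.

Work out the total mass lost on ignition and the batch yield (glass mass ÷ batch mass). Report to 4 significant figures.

Mid-chain values are shown rounded to four significant digits in the working; the whole derivation runs at exact precision at each step; exactly one rounding goes into every reported value — derived quantities (glass mass, six oxide percentages, yield, ignition loss, the totals) are carried from the batch weights per 100.1 pbw of glass at full float precision, exactly as printed in either problem or answer.
LOI of each material in turn:
  High-calcium limestone: 15.53 × 0.4436 = 6.889 pbw
  CaMg(CO3)2: 25.60 × 0.4764 = 12.20 pbw
  Pb3O4: 46.72 × 0.02280 = 1.065 pbw
  Calcium borate ore: 18.48 × 0.3296 = 6.091 pbw
  Lithium carbonate: 7.352 × 0.6018 = 4.424 pbw
  Rutile: 17.29 × 0.009800 = 0.1694 pbw
Total LOI = 30.84 pbw
Glass = batch − LOI = 131.0 − 30.84 = 100.1 pbw

LOI loss = 30.84 pbw; glass = 100.1 pbw; yield = 76.46%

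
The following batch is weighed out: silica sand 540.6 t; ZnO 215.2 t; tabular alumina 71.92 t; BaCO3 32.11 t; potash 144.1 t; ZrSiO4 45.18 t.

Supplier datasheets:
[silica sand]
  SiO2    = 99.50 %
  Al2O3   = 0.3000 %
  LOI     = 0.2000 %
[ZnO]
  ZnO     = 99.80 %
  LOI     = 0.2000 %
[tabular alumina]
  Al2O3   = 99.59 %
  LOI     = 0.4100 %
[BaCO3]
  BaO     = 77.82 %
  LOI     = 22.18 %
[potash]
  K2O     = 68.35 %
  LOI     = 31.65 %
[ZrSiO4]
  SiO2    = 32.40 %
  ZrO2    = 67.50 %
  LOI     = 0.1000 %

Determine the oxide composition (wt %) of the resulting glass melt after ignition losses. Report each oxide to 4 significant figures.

Glass mass = 994.5 t (batch 1049 − LOI 54.58).
Composition: ZnO 21.60%, SiO2 55.56%, BaO 2.513%, ZrO2 3.066%, Al2O3 7.365%, K2O 9.903%

Every computation runs at full float precision in every operation. The intermediate values are printed, with 4-significant-figure rounding, on the page. Exactly one rounding lands on every reported result — all derived quantities (the yield, six oxide percentages, LOI, net glass mass, the totals) are carried from the weighed amounts per 994.5 t of glass in full precision, exactly as shown in the question or the answer.
Delivered oxide masses:
  ZnO: 215.2·0.9980 = 214.8 t
  SiO2: 540.6·0.9950 + 45.18·0.3240 = 552.5 t
  BaO: 32.11·0.7782 = 24.99 t
  ZrO2: 45.18·0.6750 = 30.50 t
  Al2O3: 540.6·0.003000 + 71.92·0.9959 = 73.25 t
  K2O: 144.1·0.6835 = 98.49 t
LOI: 540.6·0.002000 + 215.2·0.002000 + 71.92·0.004100 + 32.11·0.2218 + 144.1·0.3165 + 45.18·0.001000 = 54.58 t
batch − LOI leaves glass = 1049 − 54.58 = 994.5 t (equal to the oxide-mass sum)
wt % = 100 × oxide mass / glass mass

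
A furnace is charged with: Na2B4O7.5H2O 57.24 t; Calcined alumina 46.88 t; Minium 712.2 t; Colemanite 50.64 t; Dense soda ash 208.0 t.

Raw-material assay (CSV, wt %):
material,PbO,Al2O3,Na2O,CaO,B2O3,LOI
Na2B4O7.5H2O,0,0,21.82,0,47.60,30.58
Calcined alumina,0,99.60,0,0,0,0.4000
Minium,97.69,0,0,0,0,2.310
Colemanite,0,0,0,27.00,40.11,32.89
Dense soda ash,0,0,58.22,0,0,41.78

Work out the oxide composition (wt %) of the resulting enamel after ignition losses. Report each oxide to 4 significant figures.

The intermediate values are rounded off to 4 significant figures as shown — all arithmetic keeps full precision at every stage — each reported figure is rounded once only; the derived quantities are rebuilt from the batch weights for 937.3 t of glass at full precision (LOI, the totals, glass mass, five oxide percentages, yield), exactly as printed in either problem or answer.
Oxide masses out of the charge:
  PbO: 712.2·0.9769 = 695.7 t
  Al2O3: 46.88·0.9960 = 46.69 t
  Na2O: 57.24·0.2182 + 208.0·0.5822 = 133.6 t
  CaO: 50.64·0.2700 = 13.67 t
  B2O3: 57.24·0.4760 + 50.64·0.4011 = 47.56 t
LOI: 57.24·0.3058 + 46.88·0.004000 + 712.2·0.02310 + 50.64·0.3289 + 208.0·0.4178 = 137.7 t
Net of LOI, the glass mass = 1075 − 137.7 = 937.3 t (consistent with Σ oxide mass)
each wt % is 100 × oxide ÷ glass

Glass mass = 937.3 t (batch 1075 − LOI 137.7).
Composition: PbO 74.23%, Al2O3 4.982%, Na2O 14.25%, CaO 1.459%, B2O3 5.074%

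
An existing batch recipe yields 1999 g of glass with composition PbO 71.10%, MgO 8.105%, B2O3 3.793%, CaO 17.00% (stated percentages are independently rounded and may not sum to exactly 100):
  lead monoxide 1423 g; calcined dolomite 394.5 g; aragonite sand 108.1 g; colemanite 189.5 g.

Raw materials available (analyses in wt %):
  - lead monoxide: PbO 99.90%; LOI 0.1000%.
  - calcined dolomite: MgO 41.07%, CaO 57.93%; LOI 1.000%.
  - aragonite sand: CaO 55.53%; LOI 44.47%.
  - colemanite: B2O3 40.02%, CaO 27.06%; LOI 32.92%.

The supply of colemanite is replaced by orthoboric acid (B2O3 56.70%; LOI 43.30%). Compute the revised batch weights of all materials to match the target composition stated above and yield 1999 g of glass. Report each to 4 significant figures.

The intermediate values are shown rounded to 4 significant digits in the working; all arithmetic keeps full float precision at every stage; exactly one rounding goes into every reported figure; all derived quantities (the totals, the yield, ignition loss, net glass mass, four oxide percentages) are rebuilt starting from the weights per 1999 g of glass at exact precision exactly as printed in the problem or answer text.
The oxide mass targets at 1999 g glass:
  PbO: 71.10% × 1999 = 1421 g
  MgO: 8.105% × 1999 = 162.0 g
  B2O3: 3.793% × 1999 = 75.82 g
  CaO: 17.00% × 1999 = 339.8 g
A balance pass over the oxides, given the weights on record, for the quoted basis mass (sums match the target masses exact up to rounding of places):
  PbO: 1423·0.9990 = 1422 g (target 1421 g)
  MgO: 394.5·0.4107 = 162.0 g (target 162.0 g)
  B2O3: 133.7·0.5670 = 75.81 g (target 75.82 g)
  CaO: 394.5·0.5793 + 200.4·0.5553 = 339.8 g (target 339.8 g)
Auditing the glass mass value: net batch after ignition = 1999 g (the Σ of target masses is 1999 g; versus the stated basis of 1999 g — deltas are rounding alone).
Summing the batch: Σ batch = 2152 g; loss to ignition Σ batch·LOI = 152.4 g; the yield ratio, glass ÷ batch: 92.92%.

Revised batch per 1999 g glass:
  lead monoxide: 1423 g
  calcined dolomite: 394.5 g
  aragonite sand: 200.4 g
  orthoboric acid: 133.7 g
Total batch = 2152 g; LOI loss = 152.4 g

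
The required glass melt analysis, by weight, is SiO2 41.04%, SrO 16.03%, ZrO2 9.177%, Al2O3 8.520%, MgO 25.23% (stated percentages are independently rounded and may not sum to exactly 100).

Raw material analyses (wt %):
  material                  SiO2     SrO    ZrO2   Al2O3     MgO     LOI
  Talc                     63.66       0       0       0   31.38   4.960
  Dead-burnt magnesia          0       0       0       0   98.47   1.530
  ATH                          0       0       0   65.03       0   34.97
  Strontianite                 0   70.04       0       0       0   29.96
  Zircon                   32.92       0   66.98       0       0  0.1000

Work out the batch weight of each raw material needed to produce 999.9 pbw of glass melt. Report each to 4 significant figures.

Each numeric step carries exact precision throughout; working values appear, rounded to four significant digits, between the steps; exactly one rounding goes into every reported figure — derived quantities are carried at exact precision (the yield, the totals, ignition loss, glass mass, the five compositions) using the weight values per 999.9 pbw of glass, as given in either problem or answer.
Per-oxide target masses for 999.9 pbw glass melt:
  SiO2: 41.04% × 999.9 = 410.4 pbw
  SrO: 16.03% × 999.9 = 160.3 pbw
  ZrO2: 9.177% × 999.9 = 91.76 pbw
  Al2O3: 8.520% × 999.9 = 85.19 pbw
  MgO: 25.23% × 999.9 = 252.3 pbw
A balance pass over the oxides, on the weights just shown, versus the basis set out (target by target, the sums agree given rounding of the digits):
  SiO2: 573.8·0.6366 + 137.0·0.3292 = 410.4 pbw (target 410.4 pbw)
  SrO: 228.8·0.7004 = 160.3 pbw (target 160.3 pbw)
  ZrO2: 137.0·0.6698 = 91.76 pbw (target 91.76 pbw)
  Al2O3: 131.0·0.6503 = 85.19 pbw (target 85.19 pbw)
  MgO: 573.8·0.3138 + 73.35·0.9847 = 252.3 pbw (target 252.3 pbw)
Consistency of the glass mass: the batch minus its LOI: 999.9 pbw (targets for the oxides total 999.9 pbw; stated basis 999.9 pbw — a pure rounding effect).
Total batch = Σ batch = 1144 pbw; LOI loss = Σ batch·LOI = 144.1 pbw; the yield ratio, glass ÷ batch: 87.41%.

Batch per 999.9 pbw glass melt:
  Talc: 573.8 pbw
  Dead-burnt magnesia: 73.35 pbw
  ATH: 131.0 pbw
  Strontianite: 228.8 pbw
  Zircon: 137.0 pbw
Total batch = 1144 pbw; LOI loss = 144.1 pbw; yield = 87.41%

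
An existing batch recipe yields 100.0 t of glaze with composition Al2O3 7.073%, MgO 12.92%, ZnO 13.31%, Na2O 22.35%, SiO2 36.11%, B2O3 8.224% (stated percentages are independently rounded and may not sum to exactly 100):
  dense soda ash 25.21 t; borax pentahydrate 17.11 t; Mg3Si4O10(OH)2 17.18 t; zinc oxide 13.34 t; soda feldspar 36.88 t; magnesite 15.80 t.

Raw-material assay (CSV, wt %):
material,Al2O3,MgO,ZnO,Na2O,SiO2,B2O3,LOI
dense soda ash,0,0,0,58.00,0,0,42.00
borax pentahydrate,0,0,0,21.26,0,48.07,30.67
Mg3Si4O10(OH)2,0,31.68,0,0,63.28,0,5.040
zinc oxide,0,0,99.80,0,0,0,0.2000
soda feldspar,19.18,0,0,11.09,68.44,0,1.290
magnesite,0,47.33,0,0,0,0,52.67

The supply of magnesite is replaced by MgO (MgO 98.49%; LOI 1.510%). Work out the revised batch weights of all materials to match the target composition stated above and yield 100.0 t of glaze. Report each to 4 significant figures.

Revised batch per 100.0 t glaze:
  dense soda ash: 25.21 t
  borax pentahydrate: 17.11 t
  Mg3Si4O10(OH)2: 17.18 t
  zinc oxide: 13.34 t
  soda feldspar: 36.88 t
  MgO: 7.592 t
Total batch = 117.3 t; LOI loss = 17.32 t

Each numeric step keeps exact precision at all times. Intermediates are printed rounded off to 4 significant figures within the worked lines. Each reported number takes a single rounding. All derived quantities are recomputed in full precision (net glass mass, the six compositions, totals, ignition loss, the yield) starting from the weights per 100.0 t of glass as quoted within either problem or answer.
Oxide-by-oxide targets in 100.0 t glaze:
  Al2O3: 7.073% × 100.0 = 7.073 t
  MgO: 12.92% × 100.0 = 12.92 t
  ZnO: 13.31% × 100.0 = 13.31 t
  Na2O: 22.35% × 100.0 = 22.35 t
  SiO2: 36.11% × 100.0 = 36.11 t
  B2O3: 8.224% × 100.0 = 8.224 t
Mass-balance tally per oxide applying the batch weights above, versus the basis set out (target by target, the sums agree inside rounding margins):
  Al2O3: 36.88·0.1918 = 7.074 t (target 7.073 t)
  MgO: 17.18·0.3168 + 7.592·0.9849 = 12.92 t (target 12.92 t)
  ZnO: 13.34·0.9980 = 13.31 t (target 13.31 t)
  Na2O: 25.21·0.5800 + 17.11·0.2126 + 36.88·0.1109 = 22.35 t (target 22.35 t)
  SiO2: 17.18·0.6328 + 36.88·0.6844 = 36.11 t (target 36.11 t)
  B2O3: 17.11·0.4807 = 8.225 t (target 8.224 t)
Glass mass check: batch Σ − ignition loss = 99.99 t (the Σ of target masses is 99.99 t; basis as stated: 100.0 t — rounding explains the deltas).
Adding the batch up: Σ batch = 117.3 t; loss to ignition Σ batch·LOI = 17.32 t; yield = glass ÷ total batch = 85.24%.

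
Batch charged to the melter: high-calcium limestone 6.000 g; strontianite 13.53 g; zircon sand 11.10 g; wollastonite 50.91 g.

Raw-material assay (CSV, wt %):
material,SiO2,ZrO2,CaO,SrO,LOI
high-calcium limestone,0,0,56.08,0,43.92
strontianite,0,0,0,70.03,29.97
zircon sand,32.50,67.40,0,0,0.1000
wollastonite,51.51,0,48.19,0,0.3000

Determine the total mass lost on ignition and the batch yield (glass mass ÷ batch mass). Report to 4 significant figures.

Values along the way are displayed, rounded to four significant figures, as written. The whole derivation runs at full float precision all the way through; every reported result undergoes a single rounding — the derived quantities are re-derived from the batch weights on 74.69 g of glass at full precision (the four compositions, LOI, net glass mass, the yield, the totals), as given in the question or the answer.
Each material's LOI contribution:
  high-calcium limestone: 6.000 × 0.4392 = 2.635 g
  strontianite: 13.53 × 0.2997 = 4.055 g
  zircon sand: 11.10 × 0.001000 = 0.01110 g
  wollastonite: 50.91 × 0.003000 = 0.1527 g
Total LOI = 6.854 g
Glass = batch − LOI = 81.54 − 6.854 = 74.69 g

LOI loss = 6.854 g; glass = 74.69 g; yield = 91.59%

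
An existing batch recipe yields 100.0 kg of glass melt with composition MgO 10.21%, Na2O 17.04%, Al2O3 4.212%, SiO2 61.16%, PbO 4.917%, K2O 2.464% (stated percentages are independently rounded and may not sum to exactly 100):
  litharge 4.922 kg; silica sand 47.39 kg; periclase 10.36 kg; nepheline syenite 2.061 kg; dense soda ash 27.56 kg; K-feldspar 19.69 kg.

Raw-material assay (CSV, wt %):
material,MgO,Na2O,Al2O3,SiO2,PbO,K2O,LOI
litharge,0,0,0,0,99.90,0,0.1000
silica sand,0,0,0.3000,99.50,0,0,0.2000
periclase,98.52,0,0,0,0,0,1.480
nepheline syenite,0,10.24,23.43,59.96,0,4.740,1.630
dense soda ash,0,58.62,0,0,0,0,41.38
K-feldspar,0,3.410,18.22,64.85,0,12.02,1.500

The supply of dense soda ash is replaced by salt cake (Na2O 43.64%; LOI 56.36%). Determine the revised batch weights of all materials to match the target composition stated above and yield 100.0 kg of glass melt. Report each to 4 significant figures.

All arithmetic carries exact precision end to end; working values appear (rounded to four significant figures) when written out — a single rounding produces each reported figure — the derived quantities (six oxide percentages, LOI, yield, totals, net glass mass) are computed at full float precision using the weight values per 100.0 kg of glass exactly as shown in the problem or the answer.
Oxide mass targets, per 100.0 kg glass melt:
  MgO: 10.21% × 100.0 = 10.21 kg
  Na2O: 17.04% × 100.0 = 17.04 kg
  Al2O3: 4.212% × 100.0 = 4.212 kg
  SiO2: 61.16% × 100.0 = 61.16 kg
  PbO: 4.917% × 100.0 = 4.917 kg
  K2O: 2.464% × 100.0 = 2.464 kg
Mass-balance tally per oxide using the reported weights, under the basis named above (sums match the target masses net of answer rounding effects):
  MgO: 10.36·0.9852 = 10.21 kg (target 10.21 kg)
  Na2O: 2.061·0.1024 + 37.02·0.4364 + 19.69·0.03410 = 17.04 kg (target 17.04 kg)
  Al2O3: 47.39·0.003000 + 2.061·0.2343 + 19.69·0.1822 = 4.213 kg (target 4.212 kg)
  SiO2: 47.39·0.9950 + 2.061·0.5996 + 19.69·0.6485 = 61.16 kg (target 61.16 kg)
  PbO: 4.922·0.9990 = 4.917 kg (target 4.917 kg)
  K2O: 2.061·0.04740 + 19.69·0.1202 = 2.464 kg (target 2.464 kg)
Glass-mass closure: total batch − LOI = 100.0 kg (the targets, summed, come to 100.0 kg; stated basis 100.0 kg — differing by rounding only).
Batch grand total — Σ batch = 121.4 kg; Σ batch·LOI gives LOI loss = 21.45 kg; the yield ratio, glass ÷ batch: 82.34%.

Revised batch per 100.0 kg glass melt:
  litharge: 4.922 kg
  silica sand: 47.39 kg
  periclase: 10.36 kg
  nepheline syenite: 2.061 kg
  salt cake: 37.02 kg
  K-feldspar: 19.69 kg
Total batch = 121.4 kg; LOI loss = 21.45 kg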